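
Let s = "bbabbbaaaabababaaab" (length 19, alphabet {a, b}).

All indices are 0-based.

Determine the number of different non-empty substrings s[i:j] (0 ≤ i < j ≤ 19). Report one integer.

rank→(start, suffix):
  0 → (6, 'aaaabababaaab')
  1 → (15, 'aaab')
  2 → (7, 'aaabababaaab')
  3 → (16, 'aab')
  4 → (8, 'aabababaaab')
  5 → (17, 'ab')
  6 → (13, 'abaaab')
  7 → (11, 'ababaaab')
  8 → (9, 'abababaaab')
  9 → (2, 'abbbaaaabababaaab')
  10 → (18, 'b')
  11 → (5, 'baaaabababaaab')
  12 → (14, 'baaab')
  13 → (12, 'babaaab')
  14 → (10, 'bababaaab')
  15 → (1, 'babbbaaaabababaaab')
  16 → (4, 'bbaaaabababaaab')
  17 → (0, 'bbabbbaaaabababaaab')
  18 → (3, 'bbbaaaabababaaab')

SA = [6, 15, 7, 16, 8, 17, 13, 11, 9, 2, 18, 5, 14, 12, 10, 1, 4, 0, 3]
i: (SA[i-1],SA[i]) lcp shared
  1: (6,15) 3 'aaa'
  2: (15,7) 4 'aaab'
  3: (7,16) 2 'aa'
  4: (16,8) 3 'aab'
  5: (8,17) 1 'a'
  6: (17,13) 2 'ab'
  7: (13,11) 3 'aba'
  8: (11,9) 5 'ababa'
  9: (9,2) 2 'ab'
  10: (2,18) 0 ''
  11: (18,5) 1 'b'
  12: (5,14) 4 'baaa'
  13: (14,12) 2 'ba'
  14: (12,10) 4 'baba'
  15: (10,1) 3 'bab'
  16: (1,4) 1 'b'
  17: (4,0) 3 'bba'
  18: (0,3) 2 'bb'

n(n+1)/2 = 19·20/2 = 190
Σ LCP = 0 + 3 + 4 + 2 + 3 + 1 + 2 + 3 + 5 + 2 + 0 + 1 + 4 + 2 + 4 + 3 + 1 + 3 + 2 = 45
distinct = 190 − 45 = 145

145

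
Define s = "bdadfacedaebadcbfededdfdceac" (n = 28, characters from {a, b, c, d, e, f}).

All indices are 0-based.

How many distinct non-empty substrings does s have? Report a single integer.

376

rank→(start, suffix):
  0 → (26, 'ac')
  1 → (5, 'acedaebadcbfededdfdceac')
  2 → (12, 'adcbfededdfdceac')
  3 → (2, 'adfacedaebadcbfededdfdceac')
  4 → (9, 'aebadcbfededdfdceac')
  5 → (11, 'badcbfededdfdceac')
  6 → (0, 'bdadfacedaebadcbfededdfdceac')
  7 → (15, 'bfededdfdceac')
  8 → (27, 'c')
  9 → (14, 'cbfededdfdceac')
  10 → (24, 'ceac')
  11 → (6, 'cedaebadcbfededdfdceac')
  12 → (1, 'dadfacedaebadcbfededdfdceac')
  13 → (8, 'daebadcbfededdfdceac')
  14 → (13, 'dcbfededdfdceac')
  15 → (23, 'dceac')
  16 → (20, 'ddfdceac')
  17 → (18, 'deddfdceac')
  18 → (3, 'dfacedaebadcbfededdfdceac')
  19 → (21, 'dfdceac')
  20 → (25, 'eac')
  21 → (10, 'ebadcbfededdfdceac')
  22 → (7, 'edaebadcbfededdfdceac')
  23 → (19, 'eddfdceac')
  24 → (17, 'ededdfdceac')
  25 → (4, 'facedaebadcbfededdfdceac')
  26 → (22, 'fdceac')
  27 → (16, 'fededdfdceac')

SA = [26, 5, 12, 2, 9, 11, 0, 15, 27, 14, 24, 6, 1, 8, 13, 23, 20, 18, 3, 21, 25, 10, 7, 19, 17, 4, 22, 16]
[i] adj suffixes → lcp
  [1] 26/5 → 2 ('ac')
  [2] 5/12 → 1 ('a')
  [3] 12/2 → 2 ('ad')
  [4] 2/9 → 1 ('a')
  [5] 9/11 → 0 ('')
  [6] 11/0 → 1 ('b')
  [7] 0/15 → 1 ('b')
  [8] 15/27 → 0 ('')
  [9] 27/14 → 1 ('c')
  [10] 14/24 → 1 ('c')
  [11] 24/6 → 2 ('ce')
  [12] 6/1 → 0 ('')
  [13] 1/8 → 2 ('da')
  [14] 8/13 → 1 ('d')
  [15] 13/23 → 2 ('dc')
  [16] 23/20 → 1 ('d')
  [17] 20/18 → 1 ('d')
  [18] 18/3 → 1 ('d')
  [19] 3/21 → 2 ('df')
  [20] 21/25 → 0 ('')
  [21] 25/10 → 1 ('e')
  [22] 10/7 → 1 ('e')
  [23] 7/19 → 2 ('ed')
  [24] 19/17 → 2 ('ed')
  [25] 17/4 → 0 ('')
  [26] 4/22 → 1 ('f')
  [27] 22/16 → 1 ('f')

n(n+1)/2 = 28·29/2 = 406
Σ LCP = 0 + 2 + 1 + 2 + 1 + 0 + 1 + 1 + 0 + 1 + 1 + 2 + 0 + 2 + 1 + 2 + 1 + 1 + 1 + 2 + 0 + 1 + 1 + 2 + 2 + 0 + 1 + 1 = 30
distinct = 406 − 30 = 376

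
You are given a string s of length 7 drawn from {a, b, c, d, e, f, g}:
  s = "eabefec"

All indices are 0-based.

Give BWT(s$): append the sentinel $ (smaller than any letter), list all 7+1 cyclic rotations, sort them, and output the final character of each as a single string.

rank  rotation  last
    0  $eabefec  c
    1  abefec$e  e
    2  befec$ea  a
    3  c$eabefe  e
    4  eabefec$  $
    5  ec$eabef  f
    6  efec$eab  b
    7  fec$eabe  e

ceae$fbe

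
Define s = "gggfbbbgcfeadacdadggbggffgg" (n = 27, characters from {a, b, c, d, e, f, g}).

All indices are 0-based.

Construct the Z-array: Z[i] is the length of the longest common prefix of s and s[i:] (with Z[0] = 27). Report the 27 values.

[27, 2, 1, 0, 0, 0, 0, 1, 0, 0, 0, 0, 0, 0, 0, 0, 0, 0, 2, 1, 0, 2, 1, 0, 0, 2, 1]

Z[0]=27
i=1: fresh scan; Z[1]=2 grow→box=[1,3)
i=2: min(r-i=1, Z[1]=2)=1; Z[2]=1
i=3: fresh scan; Z[3]=0
i=4: fresh scan; Z[4]=0
i=5: fresh scan; Z[5]=0
i=6: fresh scan; Z[6]=0
i=7: fresh scan; Z[7]=1 grow→box=[7,8)
i=8: fresh scan; Z[8]=0
i=9: fresh scan; Z[9]=0
i=10: fresh scan; Z[10]=0
i=11: fresh scan; Z[11]=0
i=12: fresh scan; Z[12]=0
i=13: fresh scan; Z[13]=0
i=14: fresh scan; Z[14]=0
i=15: fresh scan; Z[15]=0
i=16: fresh scan; Z[16]=0
i=17: fresh scan; Z[17]=0
i=18: fresh scan; Z[18]=2 grow→box=[18,20)
i=19: min(r-i=1, Z[1]=2)=1; Z[19]=1
i=20: fresh scan; Z[20]=0
i=21: fresh scan; Z[21]=2 grow→box=[21,23)
i=22: min(r-i=1, Z[1]=2)=1; Z[22]=1
i=23: fresh scan; Z[23]=0
i=24: fresh scan; Z[24]=0
i=25: fresh scan; Z[25]=2 grow→box=[25,27)
i=26: min(r-i=1, Z[1]=2)=1; Z[26]=1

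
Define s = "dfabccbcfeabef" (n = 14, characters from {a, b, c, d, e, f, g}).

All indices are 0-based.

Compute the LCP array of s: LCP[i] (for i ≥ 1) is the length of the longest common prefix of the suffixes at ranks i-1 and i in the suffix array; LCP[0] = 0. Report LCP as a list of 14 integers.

rank | idx | suffix
   0 |   2 | abccbcfeabef
   1 |  10 | abef
   2 |   3 | bccbcfeabef
   3 |   6 | bcfeabef
   4 |  11 | bef
   5 |   5 | cbcfeabef
   6 |   4 | ccbcfeabef
   7 |   7 | cfeabef
   8 |   0 | dfabccbcfeabef
   9 |   9 | eabef
  10 |  12 | ef
  11 |  13 | f
  12 |   1 | fabccbcfeabef
  13 |   8 | feabef

SA = [2, 10, 3, 6, 11, 5, 4, 7, 0, 9, 12, 13, 1, 8]
i: (SA[i-1],SA[i]) lcp shared
  1: (2,10) 2 'ab'
  2: (10,3) 0 ''
  3: (3,6) 2 'bc'
  4: (6,11) 1 'b'
  5: (11,5) 0 ''
  6: (5,4) 1 'c'
  7: (4,7) 1 'c'
  8: (7,0) 0 ''
  9: (0,9) 0 ''
  10: (9,12) 1 'e'
  11: (12,13) 0 ''
  12: (13,1) 1 'f'
  13: (1,8) 1 'f'

[0, 2, 0, 2, 1, 0, 1, 1, 0, 0, 1, 0, 1, 1]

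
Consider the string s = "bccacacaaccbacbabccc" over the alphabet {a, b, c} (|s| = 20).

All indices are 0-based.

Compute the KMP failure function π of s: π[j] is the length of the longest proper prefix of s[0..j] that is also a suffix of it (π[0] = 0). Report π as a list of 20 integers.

π[0] = 0
j=1 s[j]='c': π[1]=0 (border '')
j=2 s[j]='c': π[2]=0 (border '')
j=3 s[j]='a': π[3]=0 (border '')
j=4 s[j]='c': π[4]=0 (border '')
j=5 s[j]='a': π[5]=0 (border '')
j=6 s[j]='c': π[6]=0 (border '')
j=7 s[j]='a': π[7]=0 (border '')
j=8 s[j]='a': π[8]=0 (border '')
j=9 s[j]='c': π[9]=0 (border '')
j=10 s[j]='c': π[10]=0 (border '')
j=11 s[j]='b': π[11]=1 (border 'b')
j=12 s[j]='a': k: 1→0; π[12]=0 (border '')
j=13 s[j]='c': π[13]=0 (border '')
j=14 s[j]='b': π[14]=1 (border 'b')
j=15 s[j]='a': k: 1→0; π[15]=0 (border '')
j=16 s[j]='b': π[16]=1 (border 'b')
j=17 s[j]='c': π[17]=2 (border 'bc')
j=18 s[j]='c': π[18]=3 (border 'bcc')
j=19 s[j]='c': k: 3→0; π[19]=0 (border '')

[0, 0, 0, 0, 0, 0, 0, 0, 0, 0, 0, 1, 0, 0, 1, 0, 1, 2, 3, 0]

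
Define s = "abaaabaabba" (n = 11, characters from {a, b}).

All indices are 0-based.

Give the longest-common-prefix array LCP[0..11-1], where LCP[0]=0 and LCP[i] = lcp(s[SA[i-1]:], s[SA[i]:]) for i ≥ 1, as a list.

[0, 1, 2, 3, 1, 4, 2, 0, 2, 3, 1]

sorted suffixes:
  #0 SA[0]=10  'a'
  #1 SA[1]=2  'aaabaabba'
  #2 SA[2]=3  'aabaabba'
  #3 SA[3]=6  'aabba'
  #4 SA[4]=0  'abaaabaabba'
  #5 SA[5]=4  'abaabba'
  #6 SA[6]=7  'abba'
  #7 SA[7]=9  'ba'
  #8 SA[8]=1  'baaabaabba'
  #9 SA[9]=5  'baabba'
  #10 SA[10]=8  'bba'

SA = [10, 2, 3, 6, 0, 4, 7, 9, 1, 5, 8]
rank  pair      lcp
   1  s[10:],s[2:]  1  'a'
   2  s[2:],s[3:]  2  'aa'
   3  s[3:],s[6:]  3  'aab'
   4  s[6:],s[0:]  1  'a'
   5  s[0:],s[4:]  4  'abaa'
   6  s[4:],s[7:]  2  'ab'
   7  s[7:],s[9:]  0  ''
   8  s[9:],s[1:]  2  'ba'
   9  s[1:],s[5:]  3  'baa'
  10  s[5:],s[8:]  1  'b'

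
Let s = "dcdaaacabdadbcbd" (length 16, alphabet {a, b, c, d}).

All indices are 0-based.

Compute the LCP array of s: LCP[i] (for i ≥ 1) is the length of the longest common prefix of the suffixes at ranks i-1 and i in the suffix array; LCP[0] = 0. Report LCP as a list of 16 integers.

sorted suffixes:
  #0 SA[0]=3  'aaacabdadbcbd'
  #1 SA[1]=4  'aacabdadbcbd'
  #2 SA[2]=7  'abdadbcbd'
  #3 SA[3]=5  'acabdadbcbd'
  #4 SA[4]=10  'adbcbd'
  #5 SA[5]=12  'bcbd'
  #6 SA[6]=14  'bd'
  #7 SA[7]=8  'bdadbcbd'
  #8 SA[8]=6  'cabdadbcbd'
  #9 SA[9]=13  'cbd'
  #10 SA[10]=1  'cdaaacabdadbcbd'
  #11 SA[11]=15  'd'
  #12 SA[12]=2  'daaacabdadbcbd'
  #13 SA[13]=9  'dadbcbd'
  #14 SA[14]=11  'dbcbd'
  #15 SA[15]=0  'dcdaaacabdadbcbd'

SA = [3, 4, 7, 5, 10, 12, 14, 8, 6, 13, 1, 15, 2, 9, 11, 0]
rank  pair      lcp
   1  s[3:],s[4:]  2  'aa'
   2  s[4:],s[7:]  1  'a'
   3  s[7:],s[5:]  1  'a'
   4  s[5:],s[10:]  1  'a'
   5  s[10:],s[12:]  0  ''
   6  s[12:],s[14:]  1  'b'
   7  s[14:],s[8:]  2  'bd'
   8  s[8:],s[6:]  0  ''
   9  s[6:],s[13:]  1  'c'
  10  s[13:],s[1:]  1  'c'
  11  s[1:],s[15:]  0  ''
  12  s[15:],s[2:]  1  'd'
  13  s[2:],s[9:]  2  'da'
  14  s[9:],s[11:]  1  'd'
  15  s[11:],s[0:]  1  'd'

[0, 2, 1, 1, 1, 0, 1, 2, 0, 1, 1, 0, 1, 2, 1, 1]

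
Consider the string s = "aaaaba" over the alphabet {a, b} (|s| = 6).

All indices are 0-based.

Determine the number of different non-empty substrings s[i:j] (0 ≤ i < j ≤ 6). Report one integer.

14

rank→(start, suffix):
  0 → (5, 'a')
  1 → (0, 'aaaaba')
  2 → (1, 'aaaba')
  3 → (2, 'aaba')
  4 → (3, 'aba')
  5 → (4, 'ba')

SA = [5, 0, 1, 2, 3, 4]
rank  pair      lcp
   1  s[5:],s[0:]  1  'a'
   2  s[0:],s[1:]  3  'aaa'
   3  s[1:],s[2:]  2  'aa'
   4  s[2:],s[3:]  1  'a'
   5  s[3:],s[4:]  0  ''

n(n+1)/2 = 6·7/2 = 21
Σ LCP = 0 + 1 + 3 + 2 + 1 + 0 = 7
distinct = 21 − 7 = 14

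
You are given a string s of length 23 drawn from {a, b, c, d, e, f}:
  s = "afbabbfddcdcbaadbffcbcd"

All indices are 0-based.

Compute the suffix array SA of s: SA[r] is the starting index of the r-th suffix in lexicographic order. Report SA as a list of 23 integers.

[13, 3, 14, 0, 12, 2, 4, 20, 5, 16, 11, 19, 21, 9, 22, 15, 10, 8, 7, 1, 18, 6, 17]

sorted suffixes:
  #0 SA[0]=13  'aadbffcbcd'
  #1 SA[1]=3  'abbfddcdcbaadbffcbcd'
  #2 SA[2]=14  'adbffcbcd'
  #3 SA[3]=0  'afbabbfddcdcbaadbffcbcd'
  #4 SA[4]=12  'baadbffcbcd'
  #5 SA[5]=2  'babbfddcdcbaadbffcbcd'
  #6 SA[6]=4  'bbfddcdcbaadbffcbcd'
  #7 SA[7]=20  'bcd'
  #8 SA[8]=5  'bfddcdcbaadbffcbcd'
  #9 SA[9]=16  'bffcbcd'
  #10 SA[10]=11  'cbaadbffcbcd'
  #11 SA[11]=19  'cbcd'
  #12 SA[12]=21  'cd'
  #13 SA[13]=9  'cdcbaadbffcbcd'
  #14 SA[14]=22  'd'
  #15 SA[15]=15  'dbffcbcd'
  #16 SA[16]=10  'dcbaadbffcbcd'
  #17 SA[17]=8  'dcdcbaadbffcbcd'
  #18 SA[18]=7  'ddcdcbaadbffcbcd'
  #19 SA[19]=1  'fbabbfddcdcbaadbffcbcd'
  #20 SA[20]=18  'fcbcd'
  #21 SA[21]=6  'fddcdcbaadbffcbcd'
  #22 SA[22]=17  'ffcbcd'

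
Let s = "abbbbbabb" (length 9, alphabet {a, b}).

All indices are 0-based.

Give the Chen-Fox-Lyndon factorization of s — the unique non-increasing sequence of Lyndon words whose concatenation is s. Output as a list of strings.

emit factor 1: 'abbbbb' (i=0, period=6)
emit factor 2: 'abb' (i=6, period=3)

["abbbbb", "abb"]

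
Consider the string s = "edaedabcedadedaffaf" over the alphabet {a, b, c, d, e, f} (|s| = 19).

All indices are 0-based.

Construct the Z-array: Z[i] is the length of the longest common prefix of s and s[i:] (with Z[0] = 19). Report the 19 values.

[19, 0, 0, 3, 0, 0, 0, 0, 3, 0, 0, 0, 3, 0, 0, 0, 0, 0, 0]

Z[0]=19
i=1: i≥r, start 0; Z[1]=0
i=2: i≥r, start 0; Z[2]=0
i=3: i≥r, start 0; Z[3]=3 scan→box=[3,6)
i=4: min(r-i=2, Z[1]=0)=0; Z[4]=0
i=5: min(r-i=1, Z[2]=0)=0; Z[5]=0
i=6: i≥r, start 0; Z[6]=0
i=7: i≥r, start 0; Z[7]=0
i=8: i≥r, start 0; Z[8]=3 scan→box=[8,11)
i=9: min(r-i=2, Z[1]=0)=0; Z[9]=0
i=10: min(r-i=1, Z[2]=0)=0; Z[10]=0
i=11: i≥r, start 0; Z[11]=0
i=12: i≥r, start 0; Z[12]=3 scan→box=[12,15)
i=13: min(r-i=2, Z[1]=0)=0; Z[13]=0
i=14: min(r-i=1, Z[2]=0)=0; Z[14]=0
i=15: i≥r, start 0; Z[15]=0
i=16: i≥r, start 0; Z[16]=0
i=17: i≥r, start 0; Z[17]=0
i=18: i≥r, start 0; Z[18]=0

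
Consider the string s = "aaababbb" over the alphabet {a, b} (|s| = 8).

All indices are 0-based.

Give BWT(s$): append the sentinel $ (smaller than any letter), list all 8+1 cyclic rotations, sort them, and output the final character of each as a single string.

b$aabbaba

rank  rotation   last
    0  $aaababbb  b
    1  aaababbb$  $
    2  aababbb$a  a
    3  ababbb$aa  a
    4  abbb$aaab  b
    5  b$aaababb  b
    6  babbb$aaa  a
    7  bb$aaabab  b
    8  bbb$aaaba  a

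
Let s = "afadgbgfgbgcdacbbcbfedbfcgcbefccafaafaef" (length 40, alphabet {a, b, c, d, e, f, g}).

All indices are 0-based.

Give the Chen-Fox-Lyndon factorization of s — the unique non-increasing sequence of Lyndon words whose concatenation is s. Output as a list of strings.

emit factor 1: 'af' (i=0, period=2)
emit factor 2: 'adgbgfgbgcd' (i=2, period=11)
emit factor 3: 'acbbcbfedbfcgcbefccaf' (i=13, period=21)
emit factor 4: 'aafaef' (i=34, period=6)

["af", "adgbgfgbgcd", "acbbcbfedbfcgcbefccaf", "aafaef"]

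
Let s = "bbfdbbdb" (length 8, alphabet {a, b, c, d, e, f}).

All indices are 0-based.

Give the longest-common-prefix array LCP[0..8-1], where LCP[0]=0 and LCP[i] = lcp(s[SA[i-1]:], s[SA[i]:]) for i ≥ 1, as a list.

sorted suffixes:
  #0 SA[0]=7  'b'
  #1 SA[1]=4  'bbdb'
  #2 SA[2]=0  'bbfdbbdb'
  #3 SA[3]=5  'bdb'
  #4 SA[4]=1  'bfdbbdb'
  #5 SA[5]=6  'db'
  #6 SA[6]=3  'dbbdb'
  #7 SA[7]=2  'fdbbdb'

SA = [7, 4, 0, 5, 1, 6, 3, 2]
i: (SA[i-1],SA[i]) lcp shared
  1: (7,4) 1 'b'
  2: (4,0) 2 'bb'
  3: (0,5) 1 'b'
  4: (5,1) 1 'b'
  5: (1,6) 0 ''
  6: (6,3) 2 'db'
  7: (3,2) 0 ''

[0, 1, 2, 1, 1, 0, 2, 0]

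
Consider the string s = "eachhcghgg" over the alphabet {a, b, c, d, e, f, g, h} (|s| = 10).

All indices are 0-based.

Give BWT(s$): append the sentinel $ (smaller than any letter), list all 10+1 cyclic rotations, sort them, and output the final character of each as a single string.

geha$ghchgc

rank  rotation     last
    0  $eachhcghgg  g
    1  achhcghgg$e  e
    2  cghgg$eachh  h
    3  chhcghgg$ea  a
    4  eachhcghgg$  $
    5  g$eachhcghg  g
    6  gg$eachhcgh  h
    7  ghgg$eachhc  c
    8  hcghgg$each  h
    9  hgg$eachhcg  g
   10  hhcghgg$eac  c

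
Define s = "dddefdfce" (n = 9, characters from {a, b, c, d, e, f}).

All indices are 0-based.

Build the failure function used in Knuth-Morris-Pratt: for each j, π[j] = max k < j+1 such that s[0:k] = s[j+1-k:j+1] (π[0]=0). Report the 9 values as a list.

π[0] = 0
j=1 s[j]='d': π[1]=1 (border 'd')
j=2 s[j]='d': π[2]=2 (border 'dd')
j=3 s[j]='e': k: 2→1→0; π[3]=0 (border '')
j=4 s[j]='f': π[4]=0 (border '')
j=5 s[j]='d': π[5]=1 (border 'd')
j=6 s[j]='f': k: 1→0; π[6]=0 (border '')
j=7 s[j]='c': π[7]=0 (border '')
j=8 s[j]='e': π[8]=0 (border '')

[0, 1, 2, 0, 0, 1, 0, 0, 0]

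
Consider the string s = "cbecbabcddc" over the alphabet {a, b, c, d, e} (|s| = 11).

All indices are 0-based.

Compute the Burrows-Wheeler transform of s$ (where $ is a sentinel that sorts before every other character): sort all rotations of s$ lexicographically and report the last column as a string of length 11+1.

rank  rotation      last
    0  $cbecbabcddc  c
    1  abcddc$cbecb  b
    2  babcddc$cbec  c
    3  bcddc$cbecba  a
    4  becbabcddc$c  c
    5  c$cbecbabcdd  d
    6  cbabcddc$cbe  e
    7  cbecbabcddc$  $
    8  cddc$cbecbab  b
    9  dc$cbecbabcd  d
   10  ddc$cbecbabc  c
   11  ecbabcddc$cb  b

cbcacde$bdcb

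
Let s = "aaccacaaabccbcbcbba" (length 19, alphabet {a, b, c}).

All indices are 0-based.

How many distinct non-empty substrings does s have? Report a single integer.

rank | idx | suffix
   0 |  18 | a
   1 |   6 | aaabccbcbcbba
   2 |   7 | aabccbcbcbba
   3 |   0 | aaccacaaabccbcbcbba
   4 |   8 | abccbcbcbba
   5 |   4 | acaaabccbcbcbba
   6 |   1 | accacaaabccbcbcbba
   7 |  17 | ba
   8 |  16 | bba
   9 |  14 | bcbba
  10 |  12 | bcbcbba
  11 |   9 | bccbcbcbba
  12 |   5 | caaabccbcbcbba
  13 |   3 | cacaaabccbcbcbba
  14 |  15 | cbba
  15 |  13 | cbcbba
  16 |  11 | cbcbcbba
  17 |   2 | ccacaaabccbcbcbba
  18 |  10 | ccbcbcbba

SA = [18, 6, 7, 0, 8, 4, 1, 17, 16, 14, 12, 9, 5, 3, 15, 13, 11, 2, 10]
i: (SA[i-1],SA[i]) lcp shared
  1: (18,6) 1 'a'
  2: (6,7) 2 'aa'
  3: (7,0) 2 'aa'
  4: (0,8) 1 'a'
  5: (8,4) 1 'a'
  6: (4,1) 2 'ac'
  7: (1,17) 0 ''
  8: (17,16) 1 'b'
  9: (16,14) 1 'b'
  10: (14,12) 3 'bcb'
  11: (12,9) 2 'bc'
  12: (9,5) 0 ''
  13: (5,3) 2 'ca'
  14: (3,15) 1 'c'
  15: (15,13) 2 'cb'
  16: (13,11) 4 'cbcb'
  17: (11,2) 1 'c'
  18: (2,10) 2 'cc'

n(n+1)/2 = 19·20/2 = 190
Σ LCP = 0 + 1 + 2 + 2 + 1 + 1 + 2 + 0 + 1 + 1 + 3 + 2 + 0 + 2 + 1 + 2 + 4 + 1 + 2 = 28
distinct = 190 − 28 = 162

162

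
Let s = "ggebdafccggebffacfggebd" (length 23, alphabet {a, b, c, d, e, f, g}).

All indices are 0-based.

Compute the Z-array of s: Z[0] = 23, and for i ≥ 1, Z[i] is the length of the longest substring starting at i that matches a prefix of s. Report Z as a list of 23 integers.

Z[0]=23
i=1: fresh scan; Z[1]=1 extend→box=[1,2)
i=2: fresh scan; Z[2]=0
i=3: fresh scan; Z[3]=0
i=4: fresh scan; Z[4]=0
i=5: fresh scan; Z[5]=0
i=6: fresh scan; Z[6]=0
i=7: fresh scan; Z[7]=0
i=8: fresh scan; Z[8]=0
i=9: fresh scan; Z[9]=4 extend→box=[9,13)
i=10: min(r-i=3, Z[1]=1)=1; Z[10]=1
i=11: min(r-i=2, Z[2]=0)=0; Z[11]=0
i=12: min(r-i=1, Z[3]=0)=0; Z[12]=0
i=13: fresh scan; Z[13]=0
i=14: fresh scan; Z[14]=0
i=15: fresh scan; Z[15]=0
i=16: fresh scan; Z[16]=0
i=17: fresh scan; Z[17]=0
i=18: fresh scan; Z[18]=5 extend→box=[18,23)
i=19: min(r-i=4, Z[1]=1)=1; Z[19]=1
i=20: min(r-i=3, Z[2]=0)=0; Z[20]=0
i=21: min(r-i=2, Z[3]=0)=0; Z[21]=0
i=22: min(r-i=1, Z[4]=0)=0; Z[22]=0

[23, 1, 0, 0, 0, 0, 0, 0, 0, 4, 1, 0, 0, 0, 0, 0, 0, 0, 5, 1, 0, 0, 0]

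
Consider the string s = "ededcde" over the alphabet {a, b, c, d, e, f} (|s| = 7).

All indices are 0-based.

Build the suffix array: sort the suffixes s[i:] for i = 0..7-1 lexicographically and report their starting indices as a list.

[4, 3, 5, 1, 6, 2, 0]

sorted suffixes:
  #0 SA[0]=4  'cde'
  #1 SA[1]=3  'dcde'
  #2 SA[2]=5  'de'
  #3 SA[3]=1  'dedcde'
  #4 SA[4]=6  'e'
  #5 SA[5]=2  'edcde'
  #6 SA[6]=0  'ededcde'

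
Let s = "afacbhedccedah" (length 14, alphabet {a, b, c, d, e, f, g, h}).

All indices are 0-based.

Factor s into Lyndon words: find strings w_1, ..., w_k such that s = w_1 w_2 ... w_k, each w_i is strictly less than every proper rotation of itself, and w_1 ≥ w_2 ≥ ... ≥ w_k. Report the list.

emit factor 1: 'af' (i=0, period=2)
emit factor 2: 'acbhedccedah' (i=2, period=12)

["af", "acbhedccedah"]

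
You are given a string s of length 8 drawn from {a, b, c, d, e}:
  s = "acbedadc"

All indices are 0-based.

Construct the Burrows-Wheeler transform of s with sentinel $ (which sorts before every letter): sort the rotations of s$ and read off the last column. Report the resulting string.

c$dcdaeab

rank  rotation   last
    0  $acbedadc  c
    1  acbedadc$  $
    2  adc$acbed  d
    3  bedadc$ac  c
    4  c$acbedad  d
    5  cbedadc$a  a
    6  dadc$acbe  e
    7  dc$acbeda  a
    8  edadc$acb  b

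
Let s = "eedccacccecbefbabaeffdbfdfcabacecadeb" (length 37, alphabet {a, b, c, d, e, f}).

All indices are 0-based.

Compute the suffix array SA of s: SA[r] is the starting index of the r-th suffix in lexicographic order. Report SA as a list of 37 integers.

rank | idx | suffix
   0 |  27 | abacecadeb
   1 |  15 | abaeffdbfdfcabacecadeb
   2 |   5 | acccecbefbabaeffdbfdfcabacecadeb
   3 |  29 | acecadeb
   4 |  33 | adeb
   5 |  17 | aeffdbfdfcabacecadeb
   6 |  36 | b
   7 |  14 | babaeffdbfdfcabacecadeb
   8 |  28 | bacecadeb
   9 |  16 | baeffdbfdfcabacecadeb
  10 |  11 | befbabaeffdbfdfcabacecadeb
  11 |  22 | bfdfcabacecadeb
  12 |  26 | cabacecadeb
  13 |   4 | cacccecbefbabaeffdbfdfcabacecadeb
  14 |  32 | cadeb
  15 |  10 | cbefbabaeffdbfdfcabacecadeb
  16 |   3 | ccacccecbefbabaeffdbfdfcabacecadeb
  17 |   6 | cccecbefbabaeffdbfdfcabacecadeb
  18 |   7 | ccecbefbabaeffdbfdfcabacecadeb
  19 |  30 | cecadeb
  20 |   8 | cecbefbabaeffdbfdfcabacecadeb
  21 |  21 | dbfdfcabacecadeb
  22 |   2 | dccacccecbefbabaeffdbfdfcabacecadeb
  23 |  34 | deb
  24 |  24 | dfcabacecadeb
  25 |  35 | eb
  26 |  31 | ecadeb
  27 |   9 | ecbefbabaeffdbfdfcabacecadeb
  28 |   1 | edccacccecbefbabaeffdbfdfcabacecadeb
  29 |   0 | eedccacccecbefbabaeffdbfdfcabacecadeb
  30 |  12 | efbabaeffdbfdfcabacecadeb
  31 |  18 | effdbfdfcabacecadeb
  32 |  13 | fbabaeffdbfdfcabacecadeb
  33 |  25 | fcabacecadeb
  34 |  20 | fdbfdfcabacecadeb
  35 |  23 | fdfcabacecadeb
  36 |  19 | ffdbfdfcabacecadeb

[27, 15, 5, 29, 33, 17, 36, 14, 28, 16, 11, 22, 26, 4, 32, 10, 3, 6, 7, 30, 8, 21, 2, 34, 24, 35, 31, 9, 1, 0, 12, 18, 13, 25, 20, 23, 19]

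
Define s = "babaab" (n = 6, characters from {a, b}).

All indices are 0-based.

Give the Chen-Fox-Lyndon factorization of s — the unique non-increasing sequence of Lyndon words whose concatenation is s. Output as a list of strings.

["b", "ab", "aab"]

emit factor 1: 'b' (i=0, period=1)
emit factor 2: 'ab' (i=1, period=2)
emit factor 3: 'aab' (i=3, period=3)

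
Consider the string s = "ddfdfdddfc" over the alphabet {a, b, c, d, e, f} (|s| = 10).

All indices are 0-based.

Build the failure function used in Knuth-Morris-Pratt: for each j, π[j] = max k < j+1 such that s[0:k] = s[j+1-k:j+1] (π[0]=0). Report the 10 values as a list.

π[0] = 0
j=1 s[j]='d': π[1]=1 (border 'd')
j=2 s[j]='f': k: 1→0; π[2]=0 (border '')
j=3 s[j]='d': π[3]=1 (border 'd')
j=4 s[j]='f': k: 1→0; π[4]=0 (border '')
j=5 s[j]='d': π[5]=1 (border 'd')
j=6 s[j]='d': π[6]=2 (border 'dd')
j=7 s[j]='d': k: 2→1; π[7]=2 (border 'dd')
j=8 s[j]='f': π[8]=3 (border 'ddf')
j=9 s[j]='c': k: 3→0; π[9]=0 (border '')

[0, 1, 0, 1, 0, 1, 2, 2, 3, 0]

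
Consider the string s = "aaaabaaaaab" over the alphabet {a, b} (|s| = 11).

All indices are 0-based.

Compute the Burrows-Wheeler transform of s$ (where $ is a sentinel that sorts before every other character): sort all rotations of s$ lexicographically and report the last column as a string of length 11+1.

bba$aaaaaaaa

rank  rotation      last
    0  $aaaabaaaaab  b
    1  aaaaab$aaaab  b
    2  aaaab$aaaaba  a
    3  aaaabaaaaab$  $
    4  aaab$aaaabaa  a
    5  aaabaaaaab$a  a
    6  aab$aaaabaaa  a
    7  aabaaaaab$aa  a
    8  ab$aaaabaaaa  a
    9  abaaaaab$aaa  a
   10  b$aaaabaaaaa  a
   11  baaaaab$aaaa  a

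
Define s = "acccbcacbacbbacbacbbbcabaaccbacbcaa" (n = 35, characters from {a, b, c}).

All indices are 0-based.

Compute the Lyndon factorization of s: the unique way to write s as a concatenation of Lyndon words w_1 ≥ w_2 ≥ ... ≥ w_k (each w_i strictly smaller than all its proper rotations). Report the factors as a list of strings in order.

["acccbc", "acbacbbacbacbbbc", "ab", "aaccbacbc", "a", "a"]

emit factor 1: 'acccbc' (i=0, period=6)
emit factor 2: 'acbacbbacbacbbbc' (i=6, period=16)
emit factor 3: 'ab' (i=22, period=2)
emit factor 4: 'aaccbacbc' (i=24, period=9)
emit factor 5: 'a' (i=33, period=1)
emit factor 6: 'a' (i=34, period=1)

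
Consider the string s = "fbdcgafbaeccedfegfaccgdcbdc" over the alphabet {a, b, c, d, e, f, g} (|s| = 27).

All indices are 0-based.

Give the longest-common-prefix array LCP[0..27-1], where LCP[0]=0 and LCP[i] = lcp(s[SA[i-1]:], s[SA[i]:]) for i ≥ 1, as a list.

[0, 1, 1, 0, 1, 3, 0, 1, 1, 2, 1, 1, 2, 0, 2, 2, 1, 0, 1, 1, 0, 1, 2, 1, 0, 1, 1]

rank→(start, suffix):
  0 → (18, 'accgdcbdc')
  1 → (8, 'aeccedfegfaccgdcbdc')
  2 → (5, 'afbaeccedfegfaccgdcbdc')
  3 → (7, 'baeccedfegfaccgdcbdc')
  4 → (24, 'bdc')
  5 → (1, 'bdcgafbaeccedfegfaccgdcbdc')
  6 → (26, 'c')
  7 → (23, 'cbdc')
  8 → (10, 'ccedfegfaccgdcbdc')
  9 → (19, 'ccgdcbdc')
  10 → (11, 'cedfegfaccgdcbdc')
  11 → (3, 'cgafbaeccedfegfaccgdcbdc')
  12 → (20, 'cgdcbdc')
  13 → (25, 'dc')
  14 → (22, 'dcbdc')
  15 → (2, 'dcgafbaeccedfegfaccgdcbdc')
  16 → (13, 'dfegfaccgdcbdc')
  17 → (9, 'eccedfegfaccgdcbdc')
  18 → (12, 'edfegfaccgdcbdc')
  19 → (15, 'egfaccgdcbdc')
  20 → (17, 'faccgdcbdc')
  21 → (6, 'fbaeccedfegfaccgdcbdc')
  22 → (0, 'fbdcgafbaeccedfegfaccgdcbdc')
  23 → (14, 'fegfaccgdcbdc')
  24 → (4, 'gafbaeccedfegfaccgdcbdc')
  25 → (21, 'gdcbdc')
  26 → (16, 'gfaccgdcbdc')

SA = [18, 8, 5, 7, 24, 1, 26, 23, 10, 19, 11, 3, 20, 25, 22, 2, 13, 9, 12, 15, 17, 6, 0, 14, 4, 21, 16]
[i] adj suffixes → lcp
  [1] 18/8 → 1 ('a')
  [2] 8/5 → 1 ('a')
  [3] 5/7 → 0 ('')
  [4] 7/24 → 1 ('b')
  [5] 24/1 → 3 ('bdc')
  [6] 1/26 → 0 ('')
  [7] 26/23 → 1 ('c')
  [8] 23/10 → 1 ('c')
  [9] 10/19 → 2 ('cc')
  [10] 19/11 → 1 ('c')
  [11] 11/3 → 1 ('c')
  [12] 3/20 → 2 ('cg')
  [13] 20/25 → 0 ('')
  [14] 25/22 → 2 ('dc')
  [15] 22/2 → 2 ('dc')
  [16] 2/13 → 1 ('d')
  [17] 13/9 → 0 ('')
  [18] 9/12 → 1 ('e')
  [19] 12/15 → 1 ('e')
  [20] 15/17 → 0 ('')
  [21] 17/6 → 1 ('f')
  [22] 6/0 → 2 ('fb')
  [23] 0/14 → 1 ('f')
  [24] 14/4 → 0 ('')
  [25] 4/21 → 1 ('g')
  [26] 21/16 → 1 ('g')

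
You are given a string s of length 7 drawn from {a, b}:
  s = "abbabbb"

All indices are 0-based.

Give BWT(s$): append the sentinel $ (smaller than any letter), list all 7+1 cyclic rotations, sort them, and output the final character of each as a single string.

b$bbbbaa

rank  rotation  last
    0  $abbabbb  b
    1  abbabbb$  $
    2  abbb$abb  b
    3  b$abbabb  b
    4  babbb$ab  b
    5  bb$abbab  b
    6  bbabbb$a  a
    7  bbb$abba  a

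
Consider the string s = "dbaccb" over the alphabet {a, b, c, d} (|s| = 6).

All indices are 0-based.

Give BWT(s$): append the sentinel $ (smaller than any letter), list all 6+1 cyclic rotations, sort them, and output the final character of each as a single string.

bbcdca$

rank  rotation last
    0  $dbaccb  b
    1  accb$db  b
    2  b$dbacc  c
    3  baccb$d  d
    4  cb$dbac  c
    5  ccb$dba  a
    6  dbaccb$  $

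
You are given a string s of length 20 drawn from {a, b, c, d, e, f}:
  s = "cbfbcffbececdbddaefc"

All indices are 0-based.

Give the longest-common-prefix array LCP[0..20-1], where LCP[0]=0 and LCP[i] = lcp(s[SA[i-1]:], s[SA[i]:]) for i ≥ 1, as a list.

[0, 0, 1, 1, 1, 0, 1, 1, 1, 1, 0, 1, 1, 0, 2, 1, 0, 2, 1, 1]

rank | idx | suffix
   0 |  16 | aefc
   1 |   3 | bcffbececdbddaefc
   2 |  13 | bddaefc
   3 |   7 | bececdbddaefc
   4 |   1 | bfbcffbececdbddaefc
   5 |  19 | c
   6 |   0 | cbfbcffbececdbddaefc
   7 |  11 | cdbddaefc
   8 |   9 | cecdbddaefc
   9 |   4 | cffbececdbddaefc
  10 |  15 | daefc
  11 |  12 | dbddaefc
  12 |  14 | ddaefc
  13 |  10 | ecdbddaefc
  14 |   8 | ececdbddaefc
  15 |  17 | efc
  16 |   2 | fbcffbececdbddaefc
  17 |   6 | fbececdbddaefc
  18 |  18 | fc
  19 |   5 | ffbececdbddaefc

SA = [16, 3, 13, 7, 1, 19, 0, 11, 9, 4, 15, 12, 14, 10, 8, 17, 2, 6, 18, 5]
[i] adj suffixes → lcp
  [1] 16/3 → 0 ('')
  [2] 3/13 → 1 ('b')
  [3] 13/7 → 1 ('b')
  [4] 7/1 → 1 ('b')
  [5] 1/19 → 0 ('')
  [6] 19/0 → 1 ('c')
  [7] 0/11 → 1 ('c')
  [8] 11/9 → 1 ('c')
  [9] 9/4 → 1 ('c')
  [10] 4/15 → 0 ('')
  [11] 15/12 → 1 ('d')
  [12] 12/14 → 1 ('d')
  [13] 14/10 → 0 ('')
  [14] 10/8 → 2 ('ec')
  [15] 8/17 → 1 ('e')
  [16] 17/2 → 0 ('')
  [17] 2/6 → 2 ('fb')
  [18] 6/18 → 1 ('f')
  [19] 18/5 → 1 ('f')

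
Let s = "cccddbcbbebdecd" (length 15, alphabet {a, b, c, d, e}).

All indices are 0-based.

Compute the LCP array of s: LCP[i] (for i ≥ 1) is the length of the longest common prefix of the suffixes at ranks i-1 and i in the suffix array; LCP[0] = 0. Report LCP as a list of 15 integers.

sorted suffixes:
  #0 SA[0]=7  'bbebdecd'
  #1 SA[1]=5  'bcbbebdecd'
  #2 SA[2]=10  'bdecd'
  #3 SA[3]=8  'bebdecd'
  #4 SA[4]=6  'cbbebdecd'
  #5 SA[5]=0  'cccddbcbbebdecd'
  #6 SA[6]=1  'ccddbcbbebdecd'
  #7 SA[7]=13  'cd'
  #8 SA[8]=2  'cddbcbbebdecd'
  #9 SA[9]=14  'd'
  #10 SA[10]=4  'dbcbbebdecd'
  #11 SA[11]=3  'ddbcbbebdecd'
  #12 SA[12]=11  'decd'
  #13 SA[13]=9  'ebdecd'
  #14 SA[14]=12  'ecd'

SA = [7, 5, 10, 8, 6, 0, 1, 13, 2, 14, 4, 3, 11, 9, 12]
i: (SA[i-1],SA[i]) lcp shared
  1: (7,5) 1 'b'
  2: (5,10) 1 'b'
  3: (10,8) 1 'b'
  4: (8,6) 0 ''
  5: (6,0) 1 'c'
  6: (0,1) 2 'cc'
  7: (1,13) 1 'c'
  8: (13,2) 2 'cd'
  9: (2,14) 0 ''
  10: (14,4) 1 'd'
  11: (4,3) 1 'd'
  12: (3,11) 1 'd'
  13: (11,9) 0 ''
  14: (9,12) 1 'e'

[0, 1, 1, 1, 0, 1, 2, 1, 2, 0, 1, 1, 1, 0, 1]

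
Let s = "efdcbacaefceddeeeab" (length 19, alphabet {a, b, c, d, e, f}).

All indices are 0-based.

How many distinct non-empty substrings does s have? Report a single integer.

sorted suffixes:
  #0 SA[0]=17  'ab'
  #1 SA[1]=5  'acaefceddeeeab'
  #2 SA[2]=7  'aefceddeeeab'
  #3 SA[3]=18  'b'
  #4 SA[4]=4  'bacaefceddeeeab'
  #5 SA[5]=6  'caefceddeeeab'
  #6 SA[6]=3  'cbacaefceddeeeab'
  #7 SA[7]=10  'ceddeeeab'
  #8 SA[8]=2  'dcbacaefceddeeeab'
  #9 SA[9]=12  'ddeeeab'
  #10 SA[10]=13  'deeeab'
  #11 SA[11]=16  'eab'
  #12 SA[12]=11  'eddeeeab'
  #13 SA[13]=15  'eeab'
  #14 SA[14]=14  'eeeab'
  #15 SA[15]=8  'efceddeeeab'
  #16 SA[16]=0  'efdcbacaefceddeeeab'
  #17 SA[17]=9  'fceddeeeab'
  #18 SA[18]=1  'fdcbacaefceddeeeab'

SA = [17, 5, 7, 18, 4, 6, 3, 10, 2, 12, 13, 16, 11, 15, 14, 8, 0, 9, 1]
i: (SA[i-1],SA[i]) lcp shared
  1: (17,5) 1 'a'
  2: (5,7) 1 'a'
  3: (7,18) 0 ''
  4: (18,4) 1 'b'
  5: (4,6) 0 ''
  6: (6,3) 1 'c'
  7: (3,10) 1 'c'
  8: (10,2) 0 ''
  9: (2,12) 1 'd'
  10: (12,13) 1 'd'
  11: (13,16) 0 ''
  12: (16,11) 1 'e'
  13: (11,15) 1 'e'
  14: (15,14) 2 'ee'
  15: (14,8) 1 'e'
  16: (8,0) 2 'ef'
  17: (0,9) 0 ''
  18: (9,1) 1 'f'

n(n+1)/2 = 19·20/2 = 190
Σ LCP = 0 + 1 + 1 + 0 + 1 + 0 + 1 + 1 + 0 + 1 + 1 + 0 + 1 + 1 + 2 + 1 + 2 + 0 + 1 = 15
distinct = 190 − 15 = 175

175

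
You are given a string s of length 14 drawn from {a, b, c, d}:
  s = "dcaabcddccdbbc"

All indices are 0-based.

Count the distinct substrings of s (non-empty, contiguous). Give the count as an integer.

92

sorted suffixes:
  #0 SA[0]=2  'aabcddccdbbc'
  #1 SA[1]=3  'abcddccdbbc'
  #2 SA[2]=11  'bbc'
  #3 SA[3]=12  'bc'
  #4 SA[4]=4  'bcddccdbbc'
  #5 SA[5]=13  'c'
  #6 SA[6]=1  'caabcddccdbbc'
  #7 SA[7]=8  'ccdbbc'
  #8 SA[8]=9  'cdbbc'
  #9 SA[9]=5  'cddccdbbc'
  #10 SA[10]=10  'dbbc'
  #11 SA[11]=0  'dcaabcddccdbbc'
  #12 SA[12]=7  'dccdbbc'
  #13 SA[13]=6  'ddccdbbc'

SA = [2, 3, 11, 12, 4, 13, 1, 8, 9, 5, 10, 0, 7, 6]
[i] adj suffixes → lcp
  [1] 2/3 → 1 ('a')
  [2] 3/11 → 0 ('')
  [3] 11/12 → 1 ('b')
  [4] 12/4 → 2 ('bc')
  [5] 4/13 → 0 ('')
  [6] 13/1 → 1 ('c')
  [7] 1/8 → 1 ('c')
  [8] 8/9 → 1 ('c')
  [9] 9/5 → 2 ('cd')
  [10] 5/10 → 0 ('')
  [11] 10/0 → 1 ('d')
  [12] 0/7 → 2 ('dc')
  [13] 7/6 → 1 ('d')

n(n+1)/2 = 14·15/2 = 105
Σ LCP = 0 + 1 + 0 + 1 + 2 + 0 + 1 + 1 + 1 + 2 + 0 + 1 + 2 + 1 = 13
distinct = 105 − 13 = 92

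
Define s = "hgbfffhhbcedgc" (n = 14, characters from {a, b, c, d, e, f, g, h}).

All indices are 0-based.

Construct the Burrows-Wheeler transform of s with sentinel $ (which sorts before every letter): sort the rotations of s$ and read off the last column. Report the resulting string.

chggbecbffhdh$f

rank  rotation         last
    0  $hgbfffhhbcedgc  c
    1  bcedgc$hgbfffhh  h
    2  bfffhhbcedgc$hg  g
    3  c$hgbfffhhbcedg  g
    4  cedgc$hgbfffhhb  b
    5  dgc$hgbfffhhbce  e
    6  edgc$hgbfffhhbc  c
    7  fffhhbcedgc$hgb  b
    8  ffhhbcedgc$hgbf  f
    9  fhhbcedgc$hgbff  f
   10  gbfffhhbcedgc$h  h
   11  gc$hgbfffhhbced  d
   12  hbcedgc$hgbfffh  h
   13  hgbfffhhbcedgc$  $
   14  hhbcedgc$hgbfff  f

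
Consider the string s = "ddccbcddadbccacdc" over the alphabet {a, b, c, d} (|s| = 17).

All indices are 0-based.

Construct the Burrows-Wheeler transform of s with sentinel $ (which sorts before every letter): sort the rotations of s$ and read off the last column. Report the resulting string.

ccddcdccbdabdacdc$

rank  rotation            last
    0  $ddccbcddadbccacdc  c
    1  acdc$ddccbcddadbcc  c
    2  adbccacdc$ddccbcdd  d
    3  bccacdc$ddccbcddad  d
    4  bcddadbccacdc$ddcc  c
    5  c$ddccbcddadbccacd  d
    6  cacdc$ddccbcddadbc  c
    7  cbcddadbccacdc$ddc  c
    8  ccacdc$ddccbcddadb  b
    9  ccbcddadbccacdc$dd  d
   10  cdc$ddccbcddadbcca  a
   11  cddadbccacdc$ddccb  b
   12  dadbccacdc$ddccbcd  d
   13  dbccacdc$ddccbcdda  a
   14  dc$ddccbcddadbccac  c
   15  dccbcddadbccacdc$d  d
   16  ddadbccacdc$ddccbc  c
   17  ddccbcddadbccacdc$  $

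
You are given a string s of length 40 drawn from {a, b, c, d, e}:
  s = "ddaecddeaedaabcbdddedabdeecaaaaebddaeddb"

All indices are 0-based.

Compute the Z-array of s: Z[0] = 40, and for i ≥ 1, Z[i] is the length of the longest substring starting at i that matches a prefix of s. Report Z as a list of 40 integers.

[40, 1, 0, 0, 0, 2, 1, 0, 0, 0, 1, 0, 0, 0, 0, 0, 2, 2, 1, 0, 1, 0, 0, 1, 0, 0, 0, 0, 0, 0, 0, 0, 0, 4, 1, 0, 0, 2, 1, 0]

Z[0]=40
i=1: fresh scan; Z[1]=1 grow→box=[1,2)
i=2: fresh scan; Z[2]=0
i=3: fresh scan; Z[3]=0
i=4: fresh scan; Z[4]=0
i=5: fresh scan; Z[5]=2 grow→box=[5,7)
i=6: min(r-i=1, Z[1]=1)=1; Z[6]=1
i=7: fresh scan; Z[7]=0
i=8: fresh scan; Z[8]=0
i=9: fresh scan; Z[9]=0
i=10: fresh scan; Z[10]=1 grow→box=[10,11)
i=11: fresh scan; Z[11]=0
i=12: fresh scan; Z[12]=0
i=13: fresh scan; Z[13]=0
i=14: fresh scan; Z[14]=0
i=15: fresh scan; Z[15]=0
i=16: fresh scan; Z[16]=2 grow→box=[16,18)
i=17: min(r-i=1, Z[1]=1)=1; Z[17]=2 grow→box=[17,19)
i=18: min(r-i=1, Z[1]=1)=1; Z[18]=1
i=19: fresh scan; Z[19]=0
i=20: fresh scan; Z[20]=1 grow→box=[20,21)
i=21: fresh scan; Z[21]=0
i=22: fresh scan; Z[22]=0
i=23: fresh scan; Z[23]=1 grow→box=[23,24)
i=24: fresh scan; Z[24]=0
i=25: fresh scan; Z[25]=0
i=26: fresh scan; Z[26]=0
i=27: fresh scan; Z[27]=0
i=28: fresh scan; Z[28]=0
i=29: fresh scan; Z[29]=0
i=30: fresh scan; Z[30]=0
i=31: fresh scan; Z[31]=0
i=32: fresh scan; Z[32]=0
i=33: fresh scan; Z[33]=4 grow→box=[33,37)
i=34: min(r-i=3, Z[1]=1)=1; Z[34]=1
i=35: min(r-i=2, Z[2]=0)=0; Z[35]=0
i=36: min(r-i=1, Z[3]=0)=0; Z[36]=0
i=37: fresh scan; Z[37]=2 grow→box=[37,39)
i=38: min(r-i=1, Z[1]=1)=1; Z[38]=1
i=39: fresh scan; Z[39]=0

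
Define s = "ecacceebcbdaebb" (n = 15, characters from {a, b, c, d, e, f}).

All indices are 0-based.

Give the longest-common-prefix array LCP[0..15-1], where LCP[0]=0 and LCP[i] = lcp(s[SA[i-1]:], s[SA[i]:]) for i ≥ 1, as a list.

rank→(start, suffix):
  0 → (2, 'acceebcbdaebb')
  1 → (11, 'aebb')
  2 → (14, 'b')
  3 → (13, 'bb')
  4 → (7, 'bcbdaebb')
  5 → (9, 'bdaebb')
  6 → (1, 'cacceebcbdaebb')
  7 → (8, 'cbdaebb')
  8 → (3, 'cceebcbdaebb')
  9 → (4, 'ceebcbdaebb')
  10 → (10, 'daebb')
  11 → (12, 'ebb')
  12 → (6, 'ebcbdaebb')
  13 → (0, 'ecacceebcbdaebb')
  14 → (5, 'eebcbdaebb')

SA = [2, 11, 14, 13, 7, 9, 1, 8, 3, 4, 10, 12, 6, 0, 5]
rank  pair      lcp
   1  s[2:],s[11:]  1  'a'
   2  s[11:],s[14:]  0  ''
   3  s[14:],s[13:]  1  'b'
   4  s[13:],s[7:]  1  'b'
   5  s[7:],s[9:]  1  'b'
   6  s[9:],s[1:]  0  ''
   7  s[1:],s[8:]  1  'c'
   8  s[8:],s[3:]  1  'c'
   9  s[3:],s[4:]  1  'c'
  10  s[4:],s[10:]  0  ''
  11  s[10:],s[12:]  0  ''
  12  s[12:],s[6:]  2  'eb'
  13  s[6:],s[0:]  1  'e'
  14  s[0:],s[5:]  1  'e'

[0, 1, 0, 1, 1, 1, 0, 1, 1, 1, 0, 0, 2, 1, 1]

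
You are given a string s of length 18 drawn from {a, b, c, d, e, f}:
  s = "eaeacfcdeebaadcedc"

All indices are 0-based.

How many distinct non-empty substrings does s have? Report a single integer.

157

rank→(start, suffix):
  0 → (11, 'aadcedc')
  1 → (3, 'acfcdeebaadcedc')
  2 → (12, 'adcedc')
  3 → (1, 'aeacfcdeebaadcedc')
  4 → (10, 'baadcedc')
  5 → (17, 'c')
  6 → (6, 'cdeebaadcedc')
  7 → (14, 'cedc')
  8 → (4, 'cfcdeebaadcedc')
  9 → (16, 'dc')
  10 → (13, 'dcedc')
  11 → (7, 'deebaadcedc')
  12 → (2, 'eacfcdeebaadcedc')
  13 → (0, 'eaeacfcdeebaadcedc')
  14 → (9, 'ebaadcedc')
  15 → (15, 'edc')
  16 → (8, 'eebaadcedc')
  17 → (5, 'fcdeebaadcedc')

SA = [11, 3, 12, 1, 10, 17, 6, 14, 4, 16, 13, 7, 2, 0, 9, 15, 8, 5]
[i] adj suffixes → lcp
  [1] 11/3 → 1 ('a')
  [2] 3/12 → 1 ('a')
  [3] 12/1 → 1 ('a')
  [4] 1/10 → 0 ('')
  [5] 10/17 → 0 ('')
  [6] 17/6 → 1 ('c')
  [7] 6/14 → 1 ('c')
  [8] 14/4 → 1 ('c')
  [9] 4/16 → 0 ('')
  [10] 16/13 → 2 ('dc')
  [11] 13/7 → 1 ('d')
  [12] 7/2 → 0 ('')
  [13] 2/0 → 2 ('ea')
  [14] 0/9 → 1 ('e')
  [15] 9/15 → 1 ('e')
  [16] 15/8 → 1 ('e')
  [17] 8/5 → 0 ('')

n(n+1)/2 = 18·19/2 = 171
Σ LCP = 0 + 1 + 1 + 1 + 0 + 0 + 1 + 1 + 1 + 0 + 2 + 1 + 0 + 2 + 1 + 1 + 1 + 0 = 14
distinct = 171 − 14 = 157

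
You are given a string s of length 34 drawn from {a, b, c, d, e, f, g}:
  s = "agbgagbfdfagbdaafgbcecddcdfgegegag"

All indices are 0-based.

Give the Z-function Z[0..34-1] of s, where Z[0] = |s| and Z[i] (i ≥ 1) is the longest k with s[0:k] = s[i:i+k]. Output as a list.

[34, 0, 0, 0, 3, 0, 0, 0, 0, 0, 3, 0, 0, 0, 1, 1, 0, 0, 0, 0, 0, 0, 0, 0, 0, 0, 0, 0, 0, 0, 0, 0, 2, 0]

Z[0]=34
i=1: outside box; Z[1]=0
i=2: outside box; Z[2]=0
i=3: outside box; Z[3]=0
i=4: outside box; Z[4]=3 grow→box=[4,7)
i=5: min(r-i=2, Z[1]=0)=0; Z[5]=0
i=6: min(r-i=1, Z[2]=0)=0; Z[6]=0
i=7: outside box; Z[7]=0
i=8: outside box; Z[8]=0
i=9: outside box; Z[9]=0
i=10: outside box; Z[10]=3 grow→box=[10,13)
i=11: min(r-i=2, Z[1]=0)=0; Z[11]=0
i=12: min(r-i=1, Z[2]=0)=0; Z[12]=0
i=13: outside box; Z[13]=0
i=14: outside box; Z[14]=1 grow→box=[14,15)
i=15: outside box; Z[15]=1 grow→box=[15,16)
i=16: outside box; Z[16]=0
i=17: outside box; Z[17]=0
i=18: outside box; Z[18]=0
i=19: outside box; Z[19]=0
i=20: outside box; Z[20]=0
i=21: outside box; Z[21]=0
i=22: outside box; Z[22]=0
i=23: outside box; Z[23]=0
i=24: outside box; Z[24]=0
i=25: outside box; Z[25]=0
i=26: outside box; Z[26]=0
i=27: outside box; Z[27]=0
i=28: outside box; Z[28]=0
i=29: outside box; Z[29]=0
i=30: outside box; Z[30]=0
i=31: outside box; Z[31]=0
i=32: outside box; Z[32]=2 grow→box=[32,34)
i=33: min(r-i=1, Z[1]=0)=0; Z[33]=0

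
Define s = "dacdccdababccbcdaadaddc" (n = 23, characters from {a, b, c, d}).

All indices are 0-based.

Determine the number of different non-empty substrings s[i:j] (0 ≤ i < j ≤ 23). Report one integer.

246

rank | idx | suffix
   0 |  16 | aadaddc
   1 |   7 | ababccbcdaadaddc
   2 |   9 | abccbcdaadaddc
   3 |   1 | acdccdababccbcdaadaddc
   4 |  17 | adaddc
   5 |  19 | addc
   6 |   8 | babccbcdaadaddc
   7 |  10 | bccbcdaadaddc
   8 |  13 | bcdaadaddc
   9 |  22 | c
  10 |  12 | cbcdaadaddc
  11 |  11 | ccbcdaadaddc
  12 |   4 | ccdababccbcdaadaddc
  13 |  14 | cdaadaddc
  14 |   5 | cdababccbcdaadaddc
  15 |   2 | cdccdababccbcdaadaddc
  16 |  15 | daadaddc
  17 |   6 | dababccbcdaadaddc
  18 |   0 | dacdccdababccbcdaadaddc
  19 |  18 | daddc
  20 |  21 | dc
  21 |   3 | dccdababccbcdaadaddc
  22 |  20 | ddc

SA = [16, 7, 9, 1, 17, 19, 8, 10, 13, 22, 12, 11, 4, 14, 5, 2, 15, 6, 0, 18, 21, 3, 20]
i: (SA[i-1],SA[i]) lcp shared
  1: (16,7) 1 'a'
  2: (7,9) 2 'ab'
  3: (9,1) 1 'a'
  4: (1,17) 1 'a'
  5: (17,19) 2 'ad'
  6: (19,8) 0 ''
  7: (8,10) 1 'b'
  8: (10,13) 2 'bc'
  9: (13,22) 0 ''
  10: (22,12) 1 'c'
  11: (12,11) 1 'c'
  12: (11,4) 2 'cc'
  13: (4,14) 1 'c'
  14: (14,5) 3 'cda'
  15: (5,2) 2 'cd'
  16: (2,15) 0 ''
  17: (15,6) 2 'da'
  18: (6,0) 2 'da'
  19: (0,18) 2 'da'
  20: (18,21) 1 'd'
  21: (21,3) 2 'dc'
  22: (3,20) 1 'd'

n(n+1)/2 = 23·24/2 = 276
Σ LCP = 0 + 1 + 2 + 1 + 1 + 2 + 0 + 1 + 2 + 0 + 1 + 1 + 2 + 1 + 3 + 2 + 0 + 2 + 2 + 2 + 1 + 2 + 1 = 30
distinct = 276 − 30 = 246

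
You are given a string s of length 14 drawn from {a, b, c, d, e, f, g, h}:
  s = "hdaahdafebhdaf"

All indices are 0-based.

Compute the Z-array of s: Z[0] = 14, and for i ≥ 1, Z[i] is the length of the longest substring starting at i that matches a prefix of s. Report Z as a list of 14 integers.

[14, 0, 0, 0, 3, 0, 0, 0, 0, 0, 3, 0, 0, 0]

Z[0]=14
i=1: fresh scan; Z[1]=0
i=2: fresh scan; Z[2]=0
i=3: fresh scan; Z[3]=0
i=4: fresh scan; Z[4]=3 grow→box=[4,7)
i=5: min(r-i=2, Z[1]=0)=0; Z[5]=0
i=6: min(r-i=1, Z[2]=0)=0; Z[6]=0
i=7: fresh scan; Z[7]=0
i=8: fresh scan; Z[8]=0
i=9: fresh scan; Z[9]=0
i=10: fresh scan; Z[10]=3 grow→box=[10,13)
i=11: min(r-i=2, Z[1]=0)=0; Z[11]=0
i=12: min(r-i=1, Z[2]=0)=0; Z[12]=0
i=13: fresh scan; Z[13]=0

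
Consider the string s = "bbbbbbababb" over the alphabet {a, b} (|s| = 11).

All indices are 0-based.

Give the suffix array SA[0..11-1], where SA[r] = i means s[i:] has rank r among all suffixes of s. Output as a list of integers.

[6, 8, 10, 5, 7, 9, 4, 3, 2, 1, 0]

sorted suffixes:
  #0 SA[0]=6  'ababb'
  #1 SA[1]=8  'abb'
  #2 SA[2]=10  'b'
  #3 SA[3]=5  'bababb'
  #4 SA[4]=7  'babb'
  #5 SA[5]=9  'bb'
  #6 SA[6]=4  'bbababb'
  #7 SA[7]=3  'bbbababb'
  #8 SA[8]=2  'bbbbababb'
  #9 SA[9]=1  'bbbbbababb'
  #10 SA[10]=0  'bbbbbbababb'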